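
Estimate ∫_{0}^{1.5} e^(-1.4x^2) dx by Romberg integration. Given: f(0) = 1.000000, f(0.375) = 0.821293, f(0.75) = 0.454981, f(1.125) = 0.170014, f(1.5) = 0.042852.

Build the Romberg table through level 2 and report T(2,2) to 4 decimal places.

T(0,0) (trapezoid, 1 panel, h=1.5000): 0.782139
T(1,0) (trapezoid, 2 panels, h=0.7500): 0.732305
T(2,0) (trapezoid, 4 panels, h=0.3750): 0.737893
T(1,1) = 0.732305 + (0.732305 − 0.782139)/3 = 0.715694
T(2,1) = 0.737893 + (0.737893 − 0.732305)/3 = 0.739756
T(2,2) = 0.739756 + (0.739756 − 0.715694)/15 = 0.741360

0.7414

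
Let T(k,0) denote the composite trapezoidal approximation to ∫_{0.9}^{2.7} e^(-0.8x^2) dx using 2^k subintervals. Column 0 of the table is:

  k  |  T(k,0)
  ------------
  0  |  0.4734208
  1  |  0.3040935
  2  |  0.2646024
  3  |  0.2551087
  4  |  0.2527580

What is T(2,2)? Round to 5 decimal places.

Richardson extrapolation on the trapezoidal column (denominator 4−1=3):
T(1,1) = 0.3040935 + (0.3040935 − 0.4734208)/3 = 0.2476511
T(2,1) = (4·0.2646024 − 0.3040935) / 3 = 0.2514387
T(2,2) = (16·0.2514387 − 0.2476511) / 15 = 0.2516912
(Column j=1 coincides with Simpson's rule on the same nodes.)

0.25169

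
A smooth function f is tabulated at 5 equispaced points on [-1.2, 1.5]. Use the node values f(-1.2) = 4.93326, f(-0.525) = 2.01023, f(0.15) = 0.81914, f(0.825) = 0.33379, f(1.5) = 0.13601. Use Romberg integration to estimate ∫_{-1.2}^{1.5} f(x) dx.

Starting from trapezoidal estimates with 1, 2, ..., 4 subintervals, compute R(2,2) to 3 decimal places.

R(0,0) (trapezoid, 1 panel, h=2.7000): 6.84351
R(1,0) (trapezoid, 2 panels, h=1.3500): 4.52760
R(2,0) (trapezoid, 4 panels, h=0.6750): 3.84601
R(1,1) = 4.52760 + (4.52760 − 6.84351)/3 = 3.75563
R(2,1) = 3.84601 + (3.84601 − 4.52760)/3 = 3.61881
R(2,2) = 3.61881 + (3.61881 − 3.75563)/15 = 3.60969

3.610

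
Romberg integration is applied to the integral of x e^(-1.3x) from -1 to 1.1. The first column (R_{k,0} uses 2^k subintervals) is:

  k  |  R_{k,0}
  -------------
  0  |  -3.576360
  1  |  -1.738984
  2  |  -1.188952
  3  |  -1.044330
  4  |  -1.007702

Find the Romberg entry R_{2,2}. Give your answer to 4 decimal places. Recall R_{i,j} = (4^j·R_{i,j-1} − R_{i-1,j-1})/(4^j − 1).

R_{1,1} = (4·(-1.738984) − (-3.576360)) / 3 = -1.126525
R_{2,1} = -1.188952 + (-1.188952 − (-1.738984))/3 = -1.005608
R_{2,2} = (16·(-1.005608) − (-1.126525)) / 15 = -0.997547
(Column j=1 coincides with Simpson's rule on the same nodes.)

-0.9975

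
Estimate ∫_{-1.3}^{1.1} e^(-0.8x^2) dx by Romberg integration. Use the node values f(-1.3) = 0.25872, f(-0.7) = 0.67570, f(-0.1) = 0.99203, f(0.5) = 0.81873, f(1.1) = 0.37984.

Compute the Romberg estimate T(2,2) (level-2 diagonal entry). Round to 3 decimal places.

T(0,0) (trapezoid, 1 panel, h=2.4000): 0.76627
T(1,0) (trapezoid, 2 panels, h=1.2000): 1.57357
T(2,0) (trapezoid, 4 panels, h=0.6000): 1.68344
T(1,1) = 1.57357 + (1.57357 − 0.76627)/3 = 1.84267
T(2,1) = 1.68344 + (1.68344 − 1.57357)/3 = 1.72006
T(2,2) = 1.72006 + (1.72006 − 1.84267)/15 = 1.71189

1.712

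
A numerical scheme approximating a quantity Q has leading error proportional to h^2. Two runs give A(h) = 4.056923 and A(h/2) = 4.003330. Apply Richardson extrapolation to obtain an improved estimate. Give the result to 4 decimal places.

3.9855

The leading error scales as h^2; refining by a factor of 2 reduces it by 2^2 = 4.
Extrapolated value = (4·A(h/2) − A(h)) / (4 − 1)
= (4·4.003330 − 4.056923) / 3
= 11.956397 / 3 = 3.985466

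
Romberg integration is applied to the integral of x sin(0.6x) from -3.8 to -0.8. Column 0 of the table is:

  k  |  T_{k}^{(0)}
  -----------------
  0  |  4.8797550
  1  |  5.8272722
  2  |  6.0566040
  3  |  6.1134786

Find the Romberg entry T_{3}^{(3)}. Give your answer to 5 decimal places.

Richardson extrapolation on the trapezoidal column (denominator 4−1=3):
T_{1}^{(1)} = (4·5.8272722 − 4.8797550) / 3 = 6.1431113
T_{2}^{(1)} = 6.0566040 + (6.0566040 − 5.8272722)/3 = 6.1330479
T_{3}^{(1)} = (4·6.1134786 − 6.0566040) / 3 = 6.1324368
T_{2}^{(2)} = (16·6.1330479 − 6.1431113) / 15 = 6.1323770
T_{3}^{(2)} = 6.1324368 + (6.1324368 − 6.1330479)/15 = 6.1323961
T_{3}^{(3)} = (64·6.1323961 − 6.1323770) / 63 = 6.1323964
(Column j=1 coincides with Simpson's rule on the same nodes.)

6.13240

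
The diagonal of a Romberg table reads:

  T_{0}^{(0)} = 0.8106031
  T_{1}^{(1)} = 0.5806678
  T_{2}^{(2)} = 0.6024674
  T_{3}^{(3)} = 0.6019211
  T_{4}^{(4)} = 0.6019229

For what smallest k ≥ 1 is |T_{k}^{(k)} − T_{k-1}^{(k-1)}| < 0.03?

|T_{1}^{(1)} − T_{0}^{(0)}| = 0.2299353 ≥ 0.03
|T_{2}^{(2)} − T_{1}^{(1)}| = 0.0217996 < 0.03

k = 2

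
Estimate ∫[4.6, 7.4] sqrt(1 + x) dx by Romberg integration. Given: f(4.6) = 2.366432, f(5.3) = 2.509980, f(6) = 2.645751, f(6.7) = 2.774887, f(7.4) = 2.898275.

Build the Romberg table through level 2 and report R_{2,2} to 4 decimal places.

R_{0,0} (trapezoid, 1 panel, h=2.8000): 7.370590
R_{1,0} (trapezoid, 2 panels, h=1.4000): 7.389346
R_{2,0} (trapezoid, 4 panels, h=0.7000): 7.394080
R_{1,1} = 7.389346 + (7.389346 − 7.370590)/3 = 7.395598
R_{2,1} = 7.394080 + (7.394080 − 7.389346)/3 = 7.395658
R_{2,2} = 7.395658 + (7.395658 − 7.395598)/15 = 7.395662

7.3957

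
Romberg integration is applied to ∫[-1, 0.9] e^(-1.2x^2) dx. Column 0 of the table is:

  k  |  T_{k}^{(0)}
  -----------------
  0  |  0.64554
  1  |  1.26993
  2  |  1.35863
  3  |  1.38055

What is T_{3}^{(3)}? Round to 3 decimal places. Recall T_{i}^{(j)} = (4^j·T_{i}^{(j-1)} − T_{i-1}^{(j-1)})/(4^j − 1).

Richardson extrapolation on the trapezoidal column (denominator 4−1=3):
T_{1}^{(1)} = 1.26993 + (1.26993 − 0.64554)/3 = 1.47806
T_{2}^{(1)} = 1.35863 + (1.35863 − 1.26993)/3 = 1.38820
T_{3}^{(1)} = 1.38055 + (1.38055 − 1.35863)/3 = 1.38786
T_{2}^{(2)} = 1.38820 + (1.38820 − 1.47806)/15 = 1.38221
T_{3}^{(2)} = 1.38786 + (1.38786 − 1.38820)/15 = 1.38784
T_{3}^{(3)} = (64·1.38784 − 1.38221) / 63 = 1.38793

1.388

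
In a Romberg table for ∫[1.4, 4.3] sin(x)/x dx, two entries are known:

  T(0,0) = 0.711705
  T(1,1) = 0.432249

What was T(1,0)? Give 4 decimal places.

0.5021

From T(1,1) = (4·T(1,0) − T(0,0))/3, solve for T(1,0):
4·T(1,0) = 3·0.432249 + 0.711705 = 2.008452
T(1,0) = 0.502113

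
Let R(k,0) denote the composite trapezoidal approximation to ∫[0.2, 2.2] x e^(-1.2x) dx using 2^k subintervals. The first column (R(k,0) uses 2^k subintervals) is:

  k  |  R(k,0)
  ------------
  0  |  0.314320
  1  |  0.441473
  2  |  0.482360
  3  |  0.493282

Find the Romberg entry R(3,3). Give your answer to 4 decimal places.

R(1,1) = 0.441473 + (0.441473 − 0.314320)/3 = 0.483857
R(2,1) = 0.482360 + (0.482360 − 0.441473)/3 = 0.495989
R(3,1) = (4·0.493282 − 0.482360) / 3 = 0.496923
R(2,2) = (16·0.495989 − 0.483857) / 15 = 0.496798
R(3,2) = (16·0.496923 − 0.495989) / 15 = 0.496985
R(3,3) = 0.496985 + (0.496985 − 0.496798)/63 = 0.496988

0.4970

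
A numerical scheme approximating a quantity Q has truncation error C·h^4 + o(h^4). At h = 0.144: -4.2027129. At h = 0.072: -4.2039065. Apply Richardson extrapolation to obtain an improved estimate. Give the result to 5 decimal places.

Extrapolated value = (16·A(h/2) − A(h)) / (16 − 1)
= (16·(-4.2039065) − (-4.2027129)) / 15
= -63.0597911 / 15 = -4.2039861

-4.20399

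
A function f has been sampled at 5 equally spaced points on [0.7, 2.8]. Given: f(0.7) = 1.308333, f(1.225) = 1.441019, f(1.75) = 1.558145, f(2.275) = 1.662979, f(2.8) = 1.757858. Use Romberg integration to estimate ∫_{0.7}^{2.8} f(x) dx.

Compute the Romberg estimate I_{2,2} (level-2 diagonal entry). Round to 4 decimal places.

I_{0,0} (trapezoid, 1 panel, h=2.1000): 3.219501
I_{1,0} (trapezoid, 2 panels, h=1.0500): 3.245803
I_{2,0} (trapezoid, 4 panels, h=0.5250): 3.252500
I_{1,1} = 3.245803 + (3.245803 − 3.219501)/3 = 3.254570
I_{2,1} = 3.252500 + (3.252500 − 3.245803)/3 = 3.254732
I_{2,2} = 3.254732 + (3.254732 − 3.254570)/15 = 3.254743

3.2547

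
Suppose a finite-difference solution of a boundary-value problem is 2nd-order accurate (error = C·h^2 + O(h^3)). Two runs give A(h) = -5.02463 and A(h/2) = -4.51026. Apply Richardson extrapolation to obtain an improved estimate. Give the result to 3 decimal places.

-4.339

Extrapolated value = (4·A(h/2) − A(h)) / (4 − 1)
= (4·(-4.51026) − (-5.02463)) / 3
= -13.01641 / 3 = -4.33880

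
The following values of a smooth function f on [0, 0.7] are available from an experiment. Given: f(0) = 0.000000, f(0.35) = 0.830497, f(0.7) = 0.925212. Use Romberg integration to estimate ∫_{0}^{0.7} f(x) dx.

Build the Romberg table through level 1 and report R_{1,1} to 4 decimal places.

R_{0,0} (trapezoid, 1 panel, h=0.7000): 0.323824
R_{1,0} (trapezoid, 2 panels, h=0.3500): 0.452586
R_{1,1} = 0.452586 + (0.452586 − 0.323824)/3 = 0.495507

0.4955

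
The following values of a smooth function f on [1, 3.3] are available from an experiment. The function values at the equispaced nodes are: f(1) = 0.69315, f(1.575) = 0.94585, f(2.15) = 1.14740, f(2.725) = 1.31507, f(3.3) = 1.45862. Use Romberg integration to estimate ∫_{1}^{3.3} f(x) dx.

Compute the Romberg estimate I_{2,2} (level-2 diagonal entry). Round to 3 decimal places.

2.586

I_{0,0} (trapezoid, 1 panel, h=2.3000): 2.47454
I_{1,0} (trapezoid, 2 panels, h=1.1500): 2.55678
I_{2,0} (trapezoid, 4 panels, h=0.5750): 2.57842
I_{1,1} = 2.55678 + (2.55678 − 2.47454)/3 = 2.58419
I_{2,1} = 2.57842 + (2.57842 − 2.55678)/3 = 2.58563
I_{2,2} = 2.58563 + (2.58563 − 2.58419)/15 = 2.58573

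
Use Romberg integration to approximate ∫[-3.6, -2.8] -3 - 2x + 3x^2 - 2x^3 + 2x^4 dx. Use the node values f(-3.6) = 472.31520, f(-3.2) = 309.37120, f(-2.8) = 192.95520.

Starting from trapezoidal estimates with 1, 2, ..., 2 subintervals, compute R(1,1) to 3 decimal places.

253.701

R(0,0) (trapezoid, 1 panel, h=0.8000): 266.10816
R(1,0) (trapezoid, 2 panels, h=0.4000): 256.80256
R(1,1) = 256.80256 + (256.80256 − 266.10816)/3 = 253.70069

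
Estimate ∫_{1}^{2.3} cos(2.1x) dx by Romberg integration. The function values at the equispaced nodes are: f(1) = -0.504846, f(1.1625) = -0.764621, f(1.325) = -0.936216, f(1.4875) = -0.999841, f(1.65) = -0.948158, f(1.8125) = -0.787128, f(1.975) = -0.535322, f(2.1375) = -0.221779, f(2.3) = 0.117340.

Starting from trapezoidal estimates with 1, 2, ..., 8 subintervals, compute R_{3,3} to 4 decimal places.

-0.8840

R_{0,0} (trapezoid, 1 panel, h=1.3000): -0.251879
R_{1,0} (trapezoid, 2 panels, h=0.6500): -0.742242
R_{2,0} (trapezoid, 4 panels, h=0.3250): -0.849371
R_{3,0} (trapezoid, 8 panels, h=0.1625): -0.875358
R_{1,1} = -0.742242 + (-0.742242 − (-0.251879))/3 = -0.905696
R_{2,1} = -0.849371 + (-0.849371 − (-0.742242))/3 = -0.885081
R_{3,1} = -0.875358 + (-0.875358 − (-0.849371))/3 = -0.884020
R_{2,2} = -0.885081 + (-0.885081 − (-0.905696))/15 = -0.883707
R_{3,2} = -0.884020 + (-0.884020 − (-0.885081))/15 = -0.883949
R_{3,3} = -0.883949 + (-0.883949 − (-0.883707))/63 = -0.883953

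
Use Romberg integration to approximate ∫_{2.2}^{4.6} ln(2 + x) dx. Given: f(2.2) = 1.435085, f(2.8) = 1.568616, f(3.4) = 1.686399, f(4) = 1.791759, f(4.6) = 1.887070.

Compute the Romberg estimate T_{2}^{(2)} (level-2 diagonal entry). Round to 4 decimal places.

4.0273

T_{0}^{(0)} (trapezoid, 1 panel, h=2.4000): 3.986586
T_{1}^{(0)} (trapezoid, 2 panels, h=1.2000): 4.016972
T_{2}^{(0)} (trapezoid, 4 panels, h=0.6000): 4.024711
T_{1}^{(1)} = 4.016972 + (4.016972 − 3.986586)/3 = 4.027101
T_{2}^{(1)} = 4.024711 + (4.024711 − 4.016972)/3 = 4.027291
T_{2}^{(2)} = 4.027291 + (4.027291 − 4.027101)/15 = 4.027304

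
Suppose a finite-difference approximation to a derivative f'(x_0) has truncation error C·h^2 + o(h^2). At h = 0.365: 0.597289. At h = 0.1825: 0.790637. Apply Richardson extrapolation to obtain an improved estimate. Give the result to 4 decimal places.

0.8551

Extrapolated value = (4·A(h/2) − A(h)) / (4 − 1)
= (4·0.790637 − 0.597289) / 3
= 2.565259 / 3 = 0.855086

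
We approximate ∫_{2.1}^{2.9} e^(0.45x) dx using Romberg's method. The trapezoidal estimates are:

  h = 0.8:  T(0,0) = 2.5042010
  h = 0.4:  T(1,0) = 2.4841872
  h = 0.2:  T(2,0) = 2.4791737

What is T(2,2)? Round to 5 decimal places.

T(1,1) = (4·2.4841872 − 2.5042010) / 3 = 2.4775159
T(2,1) = (4·2.4791737 − 2.4841872) / 3 = 2.4775025
T(2,2) = 2.4775025 + (2.4775025 − 2.4775159)/15 = 2.4775016

2.47750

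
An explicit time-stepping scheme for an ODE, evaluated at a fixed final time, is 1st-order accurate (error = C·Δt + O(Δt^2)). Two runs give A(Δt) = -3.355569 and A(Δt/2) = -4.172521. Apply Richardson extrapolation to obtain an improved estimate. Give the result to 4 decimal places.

-4.9895

The leading error scales as Δt; refining by a factor of 2 reduces it by 2^1 = 2.
Extrapolated value = (2·A(Δt/2) − A(Δt)) / (2 − 1)
= (2·(-4.172521) − (-3.355569)) / 1
= -4.989473 / 1 = -4.989473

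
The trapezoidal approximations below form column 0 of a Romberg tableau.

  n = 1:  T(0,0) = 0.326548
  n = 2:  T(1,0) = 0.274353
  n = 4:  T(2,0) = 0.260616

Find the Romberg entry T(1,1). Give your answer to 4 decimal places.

Richardson extrapolation on the trapezoidal column (denominator 4−1=3):
T(1,1) = (4·0.274353 − 0.326548) / 3 = 0.256955

0.2570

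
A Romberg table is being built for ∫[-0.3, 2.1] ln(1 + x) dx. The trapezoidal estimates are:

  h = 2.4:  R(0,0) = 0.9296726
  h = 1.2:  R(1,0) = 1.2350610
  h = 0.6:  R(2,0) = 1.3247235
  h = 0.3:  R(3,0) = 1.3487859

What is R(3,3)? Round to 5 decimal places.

1.35697

Richardson extrapolation on the trapezoidal column (denominator 4−1=3):
R(1,1) = (4·1.2350610 − 0.9296726) / 3 = 1.3368571
R(2,1) = 1.3247235 + (1.3247235 − 1.2350610)/3 = 1.3546110
R(3,1) = (4·1.3487859 − 1.3247235) / 3 = 1.3568067
R(2,2) = 1.3546110 + (1.3546110 − 1.3368571)/15 = 1.3557946
R(3,2) = (16·1.3568067 − 1.3546110) / 15 = 1.3569531
R(3,3) = 1.3569531 + (1.3569531 − 1.3557946)/63 = 1.3569715
(Column j=1 coincides with Simpson's rule on the same nodes.)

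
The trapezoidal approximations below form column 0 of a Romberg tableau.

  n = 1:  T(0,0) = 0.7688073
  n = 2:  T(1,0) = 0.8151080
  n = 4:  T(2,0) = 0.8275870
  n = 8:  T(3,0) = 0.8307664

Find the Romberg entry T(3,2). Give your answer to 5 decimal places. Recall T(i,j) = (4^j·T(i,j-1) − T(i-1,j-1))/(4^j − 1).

T(2,1) = 0.8275870 + (0.8275870 − 0.8151080)/3 = 0.8317467
T(3,1) = 0.8307664 + (0.8307664 − 0.8275870)/3 = 0.8318262
T(3,2) = 0.8318262 + (0.8318262 − 0.8317467)/15 = 0.8318315

0.83183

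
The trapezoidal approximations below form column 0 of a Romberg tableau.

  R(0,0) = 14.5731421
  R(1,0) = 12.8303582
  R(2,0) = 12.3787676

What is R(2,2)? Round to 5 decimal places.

Richardson extrapolation on the trapezoidal column (denominator 4−1=3):
R(1,1) = (4·12.8303582 − 14.5731421) / 3 = 12.2494302
R(2,1) = 12.3787676 + (12.3787676 − 12.8303582)/3 = 12.2282374
R(2,2) = 12.2282374 + (12.2282374 − 12.2494302)/15 = 12.2268245

12.22682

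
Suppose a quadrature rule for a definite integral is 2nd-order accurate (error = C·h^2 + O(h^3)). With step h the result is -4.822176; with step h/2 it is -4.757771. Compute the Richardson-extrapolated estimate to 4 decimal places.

Extrapolated value = (4·A(h/2) − A(h)) / (4 − 1)
= (4·(-4.757771) − (-4.822176)) / 3
= -14.208908 / 3 = -4.736303

-4.7363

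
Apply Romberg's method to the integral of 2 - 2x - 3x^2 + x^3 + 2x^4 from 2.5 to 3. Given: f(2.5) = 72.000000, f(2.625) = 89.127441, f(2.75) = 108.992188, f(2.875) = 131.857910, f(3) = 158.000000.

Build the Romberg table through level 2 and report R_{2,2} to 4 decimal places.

55.4969

R_{0,0} (trapezoid, 1 panel, h=0.5000): 57.500000
R_{1,0} (trapezoid, 2 panels, h=0.2500): 55.998047
R_{2,0} (trapezoid, 4 panels, h=0.1250): 55.622192
R_{1,1} = 55.998047 + (55.998047 − 57.500000)/3 = 55.497396
R_{2,1} = 55.622192 + (55.622192 − 55.998047)/3 = 55.496907
R_{2,2} = 55.496907 + (55.496907 − 55.497396)/15 = 55.496874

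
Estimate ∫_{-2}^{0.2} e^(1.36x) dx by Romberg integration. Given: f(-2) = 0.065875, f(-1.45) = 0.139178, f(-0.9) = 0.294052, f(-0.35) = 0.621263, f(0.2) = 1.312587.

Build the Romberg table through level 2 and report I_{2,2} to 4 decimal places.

I_{0,0} (trapezoid, 1 panel, h=2.2000): 1.516308
I_{1,0} (trapezoid, 2 panels, h=1.1000): 1.081611
I_{2,0} (trapezoid, 4 panels, h=0.5500): 0.959048
I_{1,1} = 1.081611 + (1.081611 − 1.516308)/3 = 0.936712
I_{2,1} = 0.959048 + (0.959048 − 1.081611)/3 = 0.918194
I_{2,2} = 0.918194 + (0.918194 − 0.936712)/15 = 0.916959

0.9170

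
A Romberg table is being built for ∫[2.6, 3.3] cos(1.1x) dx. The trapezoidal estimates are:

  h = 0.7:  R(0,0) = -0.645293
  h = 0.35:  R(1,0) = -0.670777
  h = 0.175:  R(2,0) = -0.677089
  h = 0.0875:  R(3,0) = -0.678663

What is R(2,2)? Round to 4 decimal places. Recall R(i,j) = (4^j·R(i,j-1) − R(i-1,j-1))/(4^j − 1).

-0.6792

R(1,1) = (4·(-0.670777) − (-0.645293)) / 3 = -0.679272
R(2,1) = -0.677089 + (-0.677089 − (-0.670777))/3 = -0.679193
R(2,2) = -0.679193 + (-0.679193 − (-0.679272))/15 = -0.679188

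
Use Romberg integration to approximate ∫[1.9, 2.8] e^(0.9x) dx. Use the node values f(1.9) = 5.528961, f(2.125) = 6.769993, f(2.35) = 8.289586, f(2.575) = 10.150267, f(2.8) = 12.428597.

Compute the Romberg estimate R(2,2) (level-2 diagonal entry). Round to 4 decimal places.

7.6663

R(0,0) (trapezoid, 1 panel, h=0.9000): 8.080901
R(1,0) (trapezoid, 2 panels, h=0.4500): 7.770764
R(2,0) (trapezoid, 4 panels, h=0.2250): 7.692441
R(1,1) = 7.770764 + (7.770764 − 8.080901)/3 = 7.667385
R(2,1) = 7.692441 + (7.692441 − 7.770764)/3 = 7.666333
R(2,2) = 7.666333 + (7.666333 − 7.667385)/15 = 7.666263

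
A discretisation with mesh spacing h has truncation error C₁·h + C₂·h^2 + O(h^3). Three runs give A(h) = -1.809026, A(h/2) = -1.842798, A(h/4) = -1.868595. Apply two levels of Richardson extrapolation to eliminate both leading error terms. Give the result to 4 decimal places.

First eliminate the h term (factor 2^1 = 2):
  B₁ = (2·(-1.842798) − (-1.809026))/1 = -1.876570
  B₂ = (2·(-1.868595) − (-1.842798))/1 = -1.894392
Then eliminate the h^2 term (factor 2^2 = 4):
  (4·(-1.894392) − (-1.876570))/3 = -1.900333

-1.9003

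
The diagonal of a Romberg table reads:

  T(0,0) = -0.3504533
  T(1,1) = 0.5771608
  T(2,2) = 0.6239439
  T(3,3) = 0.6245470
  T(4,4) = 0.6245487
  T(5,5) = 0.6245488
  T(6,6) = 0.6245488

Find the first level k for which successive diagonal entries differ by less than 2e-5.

k = 4

|T(1,1) − T(0,0)| = 0.9276141 ≥ 2e-5
|T(2,2) − T(1,1)| = 0.0467831 ≥ 2e-5
|T(3,3) − T(2,2)| = 0.0006031 ≥ 2e-5
|T(4,4) − T(3,3)| = 0.0000017 < 2e-5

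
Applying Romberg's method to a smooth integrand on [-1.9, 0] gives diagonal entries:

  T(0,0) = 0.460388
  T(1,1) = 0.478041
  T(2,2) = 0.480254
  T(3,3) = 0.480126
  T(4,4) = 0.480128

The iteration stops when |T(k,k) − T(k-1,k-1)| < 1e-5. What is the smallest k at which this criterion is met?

|T(1,1) − T(0,0)| = 0.017653 ≥ 1e-5
|T(2,2) − T(1,1)| = 0.002213 ≥ 1e-5
|T(3,3) − T(2,2)| = 0.000128 ≥ 1e-5
|T(4,4) − T(3,3)| = 0.000002 < 1e-5

k = 4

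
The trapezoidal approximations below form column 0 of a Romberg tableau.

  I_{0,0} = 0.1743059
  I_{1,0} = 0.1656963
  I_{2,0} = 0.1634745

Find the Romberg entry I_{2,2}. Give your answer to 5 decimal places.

0.16273

Richardson extrapolation on the trapezoidal column (denominator 4−1=3):
I_{1,1} = (4·0.1656963 − 0.1743059) / 3 = 0.1628264
I_{2,1} = 0.1634745 + (0.1634745 − 0.1656963)/3 = 0.1627339
I_{2,2} = 0.1627339 + (0.1627339 − 0.1628264)/15 = 0.1627277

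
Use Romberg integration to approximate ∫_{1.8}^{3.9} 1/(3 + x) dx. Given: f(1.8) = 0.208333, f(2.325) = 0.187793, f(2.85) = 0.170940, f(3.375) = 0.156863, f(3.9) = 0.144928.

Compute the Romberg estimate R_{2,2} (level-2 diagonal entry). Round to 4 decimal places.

R_{0,0} (trapezoid, 1 panel, h=2.1000): 0.370924
R_{1,0} (trapezoid, 2 panels, h=1.0500): 0.364949
R_{2,0} (trapezoid, 4 panels, h=0.5250): 0.363419
R_{1,1} = 0.364949 + (0.364949 − 0.370924)/3 = 0.362957
R_{2,1} = 0.363419 + (0.363419 − 0.364949)/3 = 0.362909
R_{2,2} = 0.362909 + (0.362909 − 0.362957)/15 = 0.362906

0.3629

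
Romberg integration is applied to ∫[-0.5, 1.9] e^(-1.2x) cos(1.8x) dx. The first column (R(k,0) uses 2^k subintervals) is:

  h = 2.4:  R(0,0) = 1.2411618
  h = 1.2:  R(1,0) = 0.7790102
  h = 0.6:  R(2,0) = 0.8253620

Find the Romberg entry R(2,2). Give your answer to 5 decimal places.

Richardson extrapolation on the trapezoidal column (denominator 4−1=3):
R(1,1) = (4·0.7790102 − 1.2411618) / 3 = 0.6249597
R(2,1) = (4·0.8253620 − 0.7790102) / 3 = 0.8408126
R(2,2) = (16·0.8408126 − 0.6249597) / 15 = 0.8552028

0.85520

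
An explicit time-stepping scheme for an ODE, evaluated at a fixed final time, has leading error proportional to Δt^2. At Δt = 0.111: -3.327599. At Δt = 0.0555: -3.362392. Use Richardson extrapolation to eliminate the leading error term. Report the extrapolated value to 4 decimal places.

The leading error scales as Δt^2; refining by a factor of 2 reduces it by 2^2 = 4.
Extrapolated value = (4·A(Δt/2) − A(Δt)) / (4 − 1)
= (4·(-3.362392) − (-3.327599)) / 3
= -10.121969 / 3 = -3.373990

-3.3740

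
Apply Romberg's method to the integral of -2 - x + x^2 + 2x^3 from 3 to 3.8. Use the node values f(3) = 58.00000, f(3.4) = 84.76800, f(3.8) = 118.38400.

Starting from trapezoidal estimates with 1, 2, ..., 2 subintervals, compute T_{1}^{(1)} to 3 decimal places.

T_{0}^{(0)} (trapezoid, 1 panel, h=0.8000): 70.55360
T_{1}^{(0)} (trapezoid, 2 panels, h=0.4000): 69.18400
T_{1}^{(1)} = 69.18400 + (69.18400 − 70.55360)/3 = 68.72747

68.727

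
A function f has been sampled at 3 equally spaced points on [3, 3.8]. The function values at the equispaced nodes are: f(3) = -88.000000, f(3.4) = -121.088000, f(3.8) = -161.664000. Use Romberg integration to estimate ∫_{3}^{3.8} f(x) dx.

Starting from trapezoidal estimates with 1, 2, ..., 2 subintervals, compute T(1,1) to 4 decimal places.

-97.8688

T(0,0) (trapezoid, 1 panel, h=0.8000): -99.865600
T(1,0) (trapezoid, 2 panels, h=0.4000): -98.368000
T(1,1) = -98.368000 + (-98.368000 − (-99.865600))/3 = -97.868800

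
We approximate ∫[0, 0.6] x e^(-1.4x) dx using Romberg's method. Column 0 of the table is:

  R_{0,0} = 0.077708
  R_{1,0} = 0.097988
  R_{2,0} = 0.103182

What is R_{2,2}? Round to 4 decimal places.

0.1049

R_{1,1} = 0.097988 + (0.097988 − 0.077708)/3 = 0.104748
R_{2,1} = (4·0.103182 − 0.097988) / 3 = 0.104913
R_{2,2} = (16·0.104913 − 0.104748) / 15 = 0.104924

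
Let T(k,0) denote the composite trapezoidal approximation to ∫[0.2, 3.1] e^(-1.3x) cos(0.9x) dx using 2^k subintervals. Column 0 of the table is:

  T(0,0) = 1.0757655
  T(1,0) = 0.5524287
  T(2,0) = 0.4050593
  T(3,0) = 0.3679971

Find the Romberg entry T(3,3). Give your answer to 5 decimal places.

0.35564

Richardson extrapolation on the trapezoidal column (denominator 4−1=3):
T(1,1) = (4·0.5524287 − 1.0757655) / 3 = 0.3779831
T(2,1) = 0.4050593 + (0.4050593 − 0.5524287)/3 = 0.3559362
T(3,1) = (4·0.3679971 − 0.4050593) / 3 = 0.3556430
T(2,2) = 0.3559362 + (0.3559362 − 0.3779831)/15 = 0.3544664
T(3,2) = (16·0.3556430 − 0.3559362) / 15 = 0.3556235
T(3,3) = (64·0.3556235 − 0.3544664) / 63 = 0.3556419
(Column j=1 coincides with Simpson's rule on the same nodes.)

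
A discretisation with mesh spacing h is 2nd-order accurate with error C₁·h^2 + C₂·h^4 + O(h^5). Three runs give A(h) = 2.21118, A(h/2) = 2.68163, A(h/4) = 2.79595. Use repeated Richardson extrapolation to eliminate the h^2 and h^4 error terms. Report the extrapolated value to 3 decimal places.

First eliminate the h^2 term (factor 2^2 = 4):
  B₁ = (4·2.68163 − 2.21118)/3 = 2.83845
  B₂ = (4·2.79595 − 2.68163)/3 = 2.83406
Then eliminate the h^4 term (factor 2^4 = 16):
  (16·2.83406 − 2.83845)/15 = 2.83377

2.834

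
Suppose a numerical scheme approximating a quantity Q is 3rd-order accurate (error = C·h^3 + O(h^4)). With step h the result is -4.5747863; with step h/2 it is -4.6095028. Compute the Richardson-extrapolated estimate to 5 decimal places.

-4.61446

The leading error scales as h^3; refining by a factor of 2 reduces it by 2^3 = 8.
Extrapolated value = (8·A(h/2) − A(h)) / (8 − 1)
= (8·(-4.6095028) − (-4.5747863)) / 7
= -32.3012361 / 7 = -4.6144623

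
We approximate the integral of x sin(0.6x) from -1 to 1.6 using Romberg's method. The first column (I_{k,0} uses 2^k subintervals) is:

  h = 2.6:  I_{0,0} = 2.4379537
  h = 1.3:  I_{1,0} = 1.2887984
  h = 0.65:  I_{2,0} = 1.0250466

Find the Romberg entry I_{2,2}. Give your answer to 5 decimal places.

Richardson extrapolation on the trapezoidal column (denominator 4−1=3):
I_{1,1} = 1.2887984 + (1.2887984 − 2.4379537)/3 = 0.9057466
I_{2,1} = 1.0250466 + (1.0250466 − 1.2887984)/3 = 0.9371293
I_{2,2} = 0.9371293 + (0.9371293 − 0.9057466)/15 = 0.9392215

0.93922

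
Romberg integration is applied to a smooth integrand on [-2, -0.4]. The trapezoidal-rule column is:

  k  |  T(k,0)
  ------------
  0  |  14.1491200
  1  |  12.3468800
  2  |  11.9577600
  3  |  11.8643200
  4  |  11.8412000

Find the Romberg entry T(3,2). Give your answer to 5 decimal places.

11.83351

Richardson extrapolation on the trapezoidal column (denominator 4−1=3):
T(2,1) = (4·11.9577600 − 12.3468800) / 3 = 11.8280533
T(3,1) = (4·11.8643200 − 11.9577600) / 3 = 11.8331733
T(3,2) = (16·11.8331733 − 11.8280533) / 15 = 11.8335146
(Column j=1 coincides with Simpson's rule on the same nodes.)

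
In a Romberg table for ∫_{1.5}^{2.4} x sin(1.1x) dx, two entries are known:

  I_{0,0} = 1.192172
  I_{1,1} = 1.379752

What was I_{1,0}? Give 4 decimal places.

1.3329

From I_{1,1} = (4·I_{1,0} − I_{0,0})/3, solve for I_{1,0}:
4·I_{1,0} = 3·1.379752 + 1.192172 = 5.331428
I_{1,0} = 1.332857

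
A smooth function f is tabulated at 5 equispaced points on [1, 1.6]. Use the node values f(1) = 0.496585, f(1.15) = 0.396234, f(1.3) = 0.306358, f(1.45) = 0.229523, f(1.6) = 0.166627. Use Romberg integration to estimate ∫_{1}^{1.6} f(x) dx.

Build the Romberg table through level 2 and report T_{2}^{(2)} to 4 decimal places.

0.1890

T_{0}^{(0)} (trapezoid, 1 panel, h=0.6000): 0.198964
T_{1}^{(0)} (trapezoid, 2 panels, h=0.3000): 0.191389
T_{2}^{(0)} (trapezoid, 4 panels, h=0.1500): 0.189558
T_{1}^{(1)} = 0.191389 + (0.191389 − 0.198964)/3 = 0.188864
T_{2}^{(1)} = 0.189558 + (0.189558 − 0.191389)/3 = 0.188948
T_{2}^{(2)} = 0.188948 + (0.188948 − 0.188864)/15 = 0.188954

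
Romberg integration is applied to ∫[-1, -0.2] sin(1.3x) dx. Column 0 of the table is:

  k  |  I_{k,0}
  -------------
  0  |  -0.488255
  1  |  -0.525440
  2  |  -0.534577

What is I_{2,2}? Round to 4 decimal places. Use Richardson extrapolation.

I_{1,1} = -0.525440 + (-0.525440 − (-0.488255))/3 = -0.537835
I_{2,1} = -0.534577 + (-0.534577 − (-0.525440))/3 = -0.537623
I_{2,2} = -0.537623 + (-0.537623 − (-0.537835))/15 = -0.537609

-0.5376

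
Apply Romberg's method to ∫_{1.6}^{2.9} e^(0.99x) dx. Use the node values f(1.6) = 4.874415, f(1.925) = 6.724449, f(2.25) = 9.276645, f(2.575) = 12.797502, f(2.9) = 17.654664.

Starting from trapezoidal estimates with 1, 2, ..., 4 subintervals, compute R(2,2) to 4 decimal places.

R(0,0) (trapezoid, 1 panel, h=1.3000): 14.643901
R(1,0) (trapezoid, 2 panels, h=0.6500): 13.351770
R(2,0) (trapezoid, 4 panels, h=0.3250): 13.020519
R(1,1) = 13.351770 + (13.351770 − 14.643901)/3 = 12.921060
R(2,1) = 13.020519 + (13.020519 − 13.351770)/3 = 12.910102
R(2,2) = 12.910102 + (12.910102 − 12.921060)/15 = 12.909371

12.9094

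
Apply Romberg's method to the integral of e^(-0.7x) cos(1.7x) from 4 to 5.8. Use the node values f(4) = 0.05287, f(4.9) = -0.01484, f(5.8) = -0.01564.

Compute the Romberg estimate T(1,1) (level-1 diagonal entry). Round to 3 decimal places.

T(0,0) (trapezoid, 1 panel, h=1.8000): 0.03351
T(1,0) (trapezoid, 2 panels, h=0.9000): 0.00340
T(1,1) = 0.00340 + (0.00340 − 0.03351)/3 = -0.00664

-0.007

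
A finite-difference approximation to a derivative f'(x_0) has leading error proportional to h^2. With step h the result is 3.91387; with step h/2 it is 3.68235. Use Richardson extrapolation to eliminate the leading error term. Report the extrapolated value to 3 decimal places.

The leading error scales as h^2; refining by a factor of 2 reduces it by 2^2 = 4.
Extrapolated value = (4·A(h/2) − A(h)) / (4 − 1)
= (4·3.68235 − 3.91387) / 3
= 10.81553 / 3 = 3.60518

3.605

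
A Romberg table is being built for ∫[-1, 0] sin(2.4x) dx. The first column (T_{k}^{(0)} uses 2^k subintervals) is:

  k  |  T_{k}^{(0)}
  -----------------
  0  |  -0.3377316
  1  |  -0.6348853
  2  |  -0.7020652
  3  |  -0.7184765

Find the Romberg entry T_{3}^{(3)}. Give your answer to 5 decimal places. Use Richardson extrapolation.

-0.72391

Richardson extrapolation on the trapezoidal column (denominator 4−1=3):
T_{1}^{(1)} = -0.6348853 + (-0.6348853 − (-0.3377316))/3 = -0.7339365
T_{2}^{(1)} = -0.7020652 + (-0.7020652 − (-0.6348853))/3 = -0.7244585
T_{3}^{(1)} = (4·(-0.7184765) − (-0.7020652)) / 3 = -0.7239469
T_{2}^{(2)} = -0.7244585 + (-0.7244585 − (-0.7339365))/15 = -0.7238266
T_{3}^{(2)} = (16·(-0.7239469) − (-0.7244585)) / 15 = -0.7239128
T_{3}^{(3)} = -0.7239128 + (-0.7239128 − (-0.7238266))/63 = -0.7239142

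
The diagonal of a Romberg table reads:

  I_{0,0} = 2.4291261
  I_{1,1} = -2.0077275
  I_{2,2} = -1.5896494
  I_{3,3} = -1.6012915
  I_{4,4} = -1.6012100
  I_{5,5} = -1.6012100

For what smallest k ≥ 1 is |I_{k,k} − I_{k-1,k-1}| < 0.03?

|I_{1,1} − I_{0,0}| = 4.4368536 ≥ 0.03
|I_{2,2} − I_{1,1}| = 0.4180781 ≥ 0.03
|I_{3,3} − I_{2,2}| = 0.0116421 < 0.03

k = 3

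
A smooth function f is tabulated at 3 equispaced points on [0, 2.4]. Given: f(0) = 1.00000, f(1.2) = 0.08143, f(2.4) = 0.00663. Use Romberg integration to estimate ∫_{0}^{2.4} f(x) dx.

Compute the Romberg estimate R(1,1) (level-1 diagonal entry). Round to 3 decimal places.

R(0,0) (trapezoid, 1 panel, h=2.4000): 1.20796
R(1,0) (trapezoid, 2 panels, h=1.2000): 0.70169
R(1,1) = 0.70169 + (0.70169 − 1.20796)/3 = 0.53293

0.533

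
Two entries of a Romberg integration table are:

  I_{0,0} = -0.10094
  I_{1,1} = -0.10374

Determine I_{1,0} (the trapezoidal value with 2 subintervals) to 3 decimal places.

-0.103

From I_{1,1} = (4·I_{1,0} − I_{0,0})/3, solve for I_{1,0}:
4·I_{1,0} = 3·(-0.10374) + (-0.10094) = -0.41216
I_{1,0} = -0.10304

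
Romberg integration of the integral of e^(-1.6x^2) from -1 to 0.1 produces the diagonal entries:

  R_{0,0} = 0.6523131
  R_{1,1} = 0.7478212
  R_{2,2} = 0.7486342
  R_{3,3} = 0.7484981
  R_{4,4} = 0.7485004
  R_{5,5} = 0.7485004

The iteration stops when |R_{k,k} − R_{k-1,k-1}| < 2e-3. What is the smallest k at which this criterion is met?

k = 2

|R_{1,1} − R_{0,0}| = 0.0955081 ≥ 2e-3
|R_{2,2} − R_{1,1}| = 0.0008130 < 2e-3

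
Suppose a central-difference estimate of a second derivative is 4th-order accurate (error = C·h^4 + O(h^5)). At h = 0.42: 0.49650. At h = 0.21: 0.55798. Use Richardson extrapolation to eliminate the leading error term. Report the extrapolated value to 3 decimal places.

Extrapolated value = (16·A(h/2) − A(h)) / (16 − 1)
= (16·0.55798 − 0.49650) / 15
= 8.43118 / 15 = 0.56208

0.562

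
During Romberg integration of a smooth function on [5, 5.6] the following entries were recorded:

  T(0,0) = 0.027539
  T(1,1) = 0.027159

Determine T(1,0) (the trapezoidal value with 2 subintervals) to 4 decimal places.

0.0273

From T(1,1) = (4·T(1,0) − T(0,0))/3, solve for T(1,0):
4·T(1,0) = 3·0.027159 + 0.027539 = 0.109016
T(1,0) = 0.027254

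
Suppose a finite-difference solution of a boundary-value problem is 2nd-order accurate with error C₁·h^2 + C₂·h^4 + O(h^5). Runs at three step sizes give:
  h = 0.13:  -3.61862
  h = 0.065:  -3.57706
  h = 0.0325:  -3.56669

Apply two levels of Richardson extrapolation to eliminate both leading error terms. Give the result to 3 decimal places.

-3.563

First eliminate the h^2 term (factor 2^2 = 4):
  B₁ = (4·(-3.57706) − (-3.61862))/3 = -3.56321
  B₂ = (4·(-3.56669) − (-3.57706))/3 = -3.56323
Then eliminate the h^4 term (factor 2^4 = 16):
  (16·(-3.56323) − (-3.56321))/15 = -3.56323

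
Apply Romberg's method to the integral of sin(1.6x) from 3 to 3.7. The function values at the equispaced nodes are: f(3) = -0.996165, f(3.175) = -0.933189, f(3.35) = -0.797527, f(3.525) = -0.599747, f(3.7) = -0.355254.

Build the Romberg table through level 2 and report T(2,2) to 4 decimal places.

-0.5295

T(0,0) (trapezoid, 1 panel, h=0.7000): -0.472997
T(1,0) (trapezoid, 2 panels, h=0.3500): -0.515633
T(2,0) (trapezoid, 4 panels, h=0.1750): -0.526080
T(1,1) = -0.515633 + (-0.515633 − (-0.472997))/3 = -0.529845
T(2,1) = -0.526080 + (-0.526080 − (-0.515633))/3 = -0.529562
T(2,2) = -0.529562 + (-0.529562 − (-0.529845))/15 = -0.529543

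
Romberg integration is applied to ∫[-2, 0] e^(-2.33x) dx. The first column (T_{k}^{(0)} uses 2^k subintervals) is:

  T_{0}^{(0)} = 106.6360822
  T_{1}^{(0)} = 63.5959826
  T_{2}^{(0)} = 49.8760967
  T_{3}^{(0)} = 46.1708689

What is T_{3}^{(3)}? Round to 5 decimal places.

Richardson extrapolation on the trapezoidal column (denominator 4−1=3):
T_{1}^{(1)} = (4·63.5959826 − 106.6360822) / 3 = 49.2492827
T_{2}^{(1)} = 49.8760967 + (49.8760967 − 63.5959826)/3 = 45.3028014
T_{3}^{(1)} = 46.1708689 + (46.1708689 − 49.8760967)/3 = 44.9357930
T_{2}^{(2)} = (16·45.3028014 − 49.2492827) / 15 = 45.0397026
T_{3}^{(2)} = 44.9357930 + (44.9357930 − 45.3028014)/15 = 44.9113258
T_{3}^{(3)} = 44.9113258 + (44.9113258 − 45.0397026)/63 = 44.9092881
(Column j=1 coincides with Simpson's rule on the same nodes.)

44.90929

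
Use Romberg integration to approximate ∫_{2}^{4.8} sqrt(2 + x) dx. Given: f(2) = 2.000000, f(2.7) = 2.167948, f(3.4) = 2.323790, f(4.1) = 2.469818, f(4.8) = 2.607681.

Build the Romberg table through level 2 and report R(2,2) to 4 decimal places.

6.4882

R(0,0) (trapezoid, 1 panel, h=2.8000): 6.450753
R(1,0) (trapezoid, 2 panels, h=1.4000): 6.478683
R(2,0) (trapezoid, 4 panels, h=0.7000): 6.485778
R(1,1) = 6.478683 + (6.478683 − 6.450753)/3 = 6.487993
R(2,1) = 6.485778 + (6.485778 − 6.478683)/3 = 6.488143
R(2,2) = 6.488143 + (6.488143 − 6.487993)/15 = 6.488153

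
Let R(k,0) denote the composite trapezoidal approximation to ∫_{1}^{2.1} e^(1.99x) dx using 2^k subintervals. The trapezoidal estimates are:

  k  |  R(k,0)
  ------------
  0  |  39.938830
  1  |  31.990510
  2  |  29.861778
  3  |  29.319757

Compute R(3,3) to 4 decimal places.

Richardson extrapolation on the trapezoidal column (denominator 4−1=3):
R(1,1) = (4·31.990510 − 39.938830) / 3 = 29.341070
R(2,1) = 29.861778 + (29.861778 − 31.990510)/3 = 29.152201
R(3,1) = (4·29.319757 − 29.861778) / 3 = 29.139083
R(2,2) = (16·29.152201 − 29.341070) / 15 = 29.139610
R(3,2) = 29.139083 + (29.139083 − 29.152201)/15 = 29.138208
R(3,3) = (64·29.138208 − 29.139610) / 63 = 29.138186

29.1382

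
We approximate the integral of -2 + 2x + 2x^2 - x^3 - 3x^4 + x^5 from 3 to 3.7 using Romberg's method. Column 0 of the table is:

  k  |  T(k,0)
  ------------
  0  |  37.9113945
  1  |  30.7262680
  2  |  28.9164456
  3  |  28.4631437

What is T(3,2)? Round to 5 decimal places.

28.31197

Richardson extrapolation on the trapezoidal column (denominator 4−1=3):
T(2,1) = (4·28.9164456 − 30.7262680) / 3 = 28.3131715
T(3,1) = 28.4631437 + (28.4631437 − 28.9164456)/3 = 28.3120431
T(3,2) = 28.3120431 + (28.3120431 − 28.3131715)/15 = 28.3119679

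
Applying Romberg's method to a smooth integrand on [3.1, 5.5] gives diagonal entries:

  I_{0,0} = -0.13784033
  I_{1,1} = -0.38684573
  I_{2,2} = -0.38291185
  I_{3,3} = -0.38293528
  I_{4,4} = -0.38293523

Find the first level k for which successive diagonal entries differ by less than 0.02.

k = 2

|I_{1,1} − I_{0,0}| = 0.24900540 ≥ 0.02
|I_{2,2} − I_{1,1}| = 0.00393388 < 0.02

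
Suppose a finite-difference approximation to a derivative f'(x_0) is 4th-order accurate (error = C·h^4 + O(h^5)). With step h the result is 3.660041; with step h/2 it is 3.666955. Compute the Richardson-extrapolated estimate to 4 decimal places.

The leading error scales as h^4; refining by a factor of 2 reduces it by 2^4 = 16.
Extrapolated value = (16·A(h/2) − A(h)) / (16 − 1)
= (16·3.666955 − 3.660041) / 15
= 55.011239 / 15 = 3.667416

3.6674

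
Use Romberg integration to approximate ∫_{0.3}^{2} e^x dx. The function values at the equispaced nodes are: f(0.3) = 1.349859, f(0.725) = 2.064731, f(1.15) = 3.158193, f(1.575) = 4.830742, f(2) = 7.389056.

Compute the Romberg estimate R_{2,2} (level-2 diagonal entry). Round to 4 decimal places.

6.0393

R_{0,0} (trapezoid, 1 panel, h=1.7000): 7.428078
R_{1,0} (trapezoid, 2 panels, h=0.8500): 6.398503
R_{2,0} (trapezoid, 4 panels, h=0.4250): 6.129827
R_{1,1} = 6.398503 + (6.398503 − 7.428078)/3 = 6.055311
R_{2,1} = 6.129827 + (6.129827 − 6.398503)/3 = 6.040268
R_{2,2} = 6.040268 + (6.040268 − 6.055311)/15 = 6.039265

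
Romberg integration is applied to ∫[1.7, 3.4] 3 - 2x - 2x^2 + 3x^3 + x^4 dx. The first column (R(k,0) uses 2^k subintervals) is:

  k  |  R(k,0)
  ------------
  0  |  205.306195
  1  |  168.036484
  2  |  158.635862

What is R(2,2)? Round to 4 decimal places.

155.4949

R(1,1) = 168.036484 + (168.036484 − 205.306195)/3 = 155.613247
R(2,1) = (4·158.635862 − 168.036484) / 3 = 155.502321
R(2,2) = 155.502321 + (155.502321 − 155.613247)/15 = 155.494926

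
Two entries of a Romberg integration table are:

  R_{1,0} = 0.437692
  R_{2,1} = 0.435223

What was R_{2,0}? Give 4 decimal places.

From R_{2,1} = (4·R_{2,0} − R_{1,0})/3, solve for R_{2,0}:
4·R_{2,0} = 3·0.435223 + 0.437692 = 1.743361
R_{2,0} = 0.435840

0.4358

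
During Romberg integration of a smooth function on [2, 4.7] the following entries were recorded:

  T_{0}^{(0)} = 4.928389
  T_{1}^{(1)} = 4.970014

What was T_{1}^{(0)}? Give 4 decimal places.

From T_{1}^{(1)} = (4·T_{1}^{(0)} − T_{0}^{(0)})/3, solve for T_{1}^{(0)}:
4·T_{1}^{(0)} = 3·4.970014 + 4.928389 = 19.838431
T_{1}^{(0)} = 4.959608

4.9596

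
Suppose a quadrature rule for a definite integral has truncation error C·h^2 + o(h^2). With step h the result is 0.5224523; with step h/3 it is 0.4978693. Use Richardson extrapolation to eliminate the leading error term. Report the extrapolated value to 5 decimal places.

0.49480

The leading error scales as h^2; refining by a factor of 3 reduces it by 3^2 = 9.
Extrapolated value = (9·A(h/3) − A(h)) / (9 − 1)
= (9·0.4978693 − 0.5224523) / 8
= 3.9583714 / 8 = 0.4947964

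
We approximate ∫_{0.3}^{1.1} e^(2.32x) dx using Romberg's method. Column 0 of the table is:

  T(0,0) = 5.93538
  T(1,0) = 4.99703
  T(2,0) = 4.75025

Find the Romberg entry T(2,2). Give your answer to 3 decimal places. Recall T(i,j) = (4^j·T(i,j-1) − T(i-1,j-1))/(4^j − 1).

Richardson extrapolation on the trapezoidal column (denominator 4−1=3):
T(1,1) = 4.99703 + (4.99703 − 5.93538)/3 = 4.68425
T(2,1) = 4.75025 + (4.75025 − 4.99703)/3 = 4.66799
T(2,2) = 4.66799 + (4.66799 − 4.68425)/15 = 4.66691

4.667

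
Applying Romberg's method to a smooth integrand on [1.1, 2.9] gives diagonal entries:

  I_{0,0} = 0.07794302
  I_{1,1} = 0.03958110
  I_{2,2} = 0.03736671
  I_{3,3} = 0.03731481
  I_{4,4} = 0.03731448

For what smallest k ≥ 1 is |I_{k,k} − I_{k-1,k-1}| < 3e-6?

k = 4

|I_{1,1} − I_{0,0}| = 0.03836192 ≥ 3e-6
|I_{2,2} − I_{1,1}| = 0.00221439 ≥ 3e-6
|I_{3,3} − I_{2,2}| = 0.00005190 ≥ 3e-6
|I_{4,4} − I_{3,3}| = 0.00000033 < 3e-6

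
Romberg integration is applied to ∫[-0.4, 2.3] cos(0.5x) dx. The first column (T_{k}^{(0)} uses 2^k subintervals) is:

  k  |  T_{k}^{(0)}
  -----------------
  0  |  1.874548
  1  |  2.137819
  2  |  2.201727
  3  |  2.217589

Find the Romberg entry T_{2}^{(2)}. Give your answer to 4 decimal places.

2.2229

Richardson extrapolation on the trapezoidal column (denominator 4−1=3):
T_{1}^{(1)} = (4·2.137819 − 1.874548) / 3 = 2.225576
T_{2}^{(1)} = (4·2.201727 − 2.137819) / 3 = 2.223030
T_{2}^{(2)} = 2.223030 + (2.223030 − 2.225576)/15 = 2.222860
(Column j=1 coincides with Simpson's rule on the same nodes.)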